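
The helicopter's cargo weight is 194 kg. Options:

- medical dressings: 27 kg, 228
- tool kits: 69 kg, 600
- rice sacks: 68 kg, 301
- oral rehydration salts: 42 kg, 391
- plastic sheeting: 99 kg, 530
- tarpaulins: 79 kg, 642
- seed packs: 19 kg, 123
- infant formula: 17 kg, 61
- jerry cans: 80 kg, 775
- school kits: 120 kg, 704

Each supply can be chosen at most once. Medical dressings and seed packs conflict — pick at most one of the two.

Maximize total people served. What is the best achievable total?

1766

Taking tool kits + oral rehydration salts + jerry cans: 191 kg used, 1766 in people served.
An exhaustive check of the 1024 subsets confirms 1766.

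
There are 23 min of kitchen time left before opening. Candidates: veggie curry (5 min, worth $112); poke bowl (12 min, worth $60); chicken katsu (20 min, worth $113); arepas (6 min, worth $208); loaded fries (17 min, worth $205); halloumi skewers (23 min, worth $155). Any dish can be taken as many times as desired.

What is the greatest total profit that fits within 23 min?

Density check — arepas 34.67, veggie curry 22.40, loaded fries 12.06, halloumi skewers 6.74 are the best per min.
Best packing: veggie curry + 3×arepas — 23 min, 736 total.

736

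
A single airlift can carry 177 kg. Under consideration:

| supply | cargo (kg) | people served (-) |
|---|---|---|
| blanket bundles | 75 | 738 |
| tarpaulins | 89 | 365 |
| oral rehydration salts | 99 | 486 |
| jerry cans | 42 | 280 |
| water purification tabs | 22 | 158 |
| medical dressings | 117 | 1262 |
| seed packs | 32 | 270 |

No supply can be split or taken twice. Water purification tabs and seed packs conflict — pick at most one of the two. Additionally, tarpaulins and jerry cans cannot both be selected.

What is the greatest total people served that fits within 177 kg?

1542

Taking jerry cans + medical dressings: 159 kg used, 1542 in people served.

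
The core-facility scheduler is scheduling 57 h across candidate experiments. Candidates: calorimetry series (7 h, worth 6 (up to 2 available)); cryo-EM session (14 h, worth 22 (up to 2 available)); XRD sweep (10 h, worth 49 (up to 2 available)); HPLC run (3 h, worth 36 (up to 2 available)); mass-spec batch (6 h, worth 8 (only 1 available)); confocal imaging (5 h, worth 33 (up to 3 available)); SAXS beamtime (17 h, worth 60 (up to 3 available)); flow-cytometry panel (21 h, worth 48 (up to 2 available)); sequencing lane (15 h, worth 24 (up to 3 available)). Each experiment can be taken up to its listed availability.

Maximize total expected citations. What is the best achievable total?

296

Taking the top-ratio experiments first gives 2×XRD sweep + 2×HPLC run + 3×confocal imaging + sequencing lane for 293 (56 h).
Replace confocal imaging and sequencing lane with SAXS beamtime: the trade gains 3 net, giving 296 at 53 h.
No other feasible combination exceeds 296.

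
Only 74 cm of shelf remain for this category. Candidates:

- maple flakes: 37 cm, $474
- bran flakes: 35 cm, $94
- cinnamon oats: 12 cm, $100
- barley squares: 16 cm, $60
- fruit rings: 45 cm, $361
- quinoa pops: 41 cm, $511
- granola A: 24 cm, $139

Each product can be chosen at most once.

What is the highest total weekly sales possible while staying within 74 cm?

713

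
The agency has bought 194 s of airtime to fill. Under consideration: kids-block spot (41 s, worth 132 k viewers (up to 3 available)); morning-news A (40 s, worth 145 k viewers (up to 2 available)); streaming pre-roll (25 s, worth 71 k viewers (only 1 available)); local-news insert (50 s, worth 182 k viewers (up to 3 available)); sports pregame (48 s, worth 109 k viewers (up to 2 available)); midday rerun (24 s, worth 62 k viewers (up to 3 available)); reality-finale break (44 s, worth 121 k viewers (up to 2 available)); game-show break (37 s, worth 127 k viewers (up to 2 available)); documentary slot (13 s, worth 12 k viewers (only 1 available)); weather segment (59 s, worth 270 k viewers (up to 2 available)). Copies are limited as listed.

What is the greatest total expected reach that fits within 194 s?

794

By expected reach per s: weather segment 4.58, local-news insert 3.64, morning-news A 3.62, game-show break 3.43 lead.
Filling by ratio: streaming pre-roll + local-news insert + 2×weather segment for 793, with 1 s left unused.
Dropping streaming pre-roll and local-news insert frees 75 s; slotting in 2×game-show break (74 s) lifts the total to 794 at 192 s.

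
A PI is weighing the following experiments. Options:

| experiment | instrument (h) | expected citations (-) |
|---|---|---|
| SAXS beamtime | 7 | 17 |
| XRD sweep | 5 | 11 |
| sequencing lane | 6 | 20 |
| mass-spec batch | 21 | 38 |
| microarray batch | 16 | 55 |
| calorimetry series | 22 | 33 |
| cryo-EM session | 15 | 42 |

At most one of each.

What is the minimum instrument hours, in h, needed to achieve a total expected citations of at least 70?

Look for the lowest-instrument combination reaching 70.
sequencing lane + microarray batch reaches 75 using 22 h.
No combination under 22 h hits 70.

22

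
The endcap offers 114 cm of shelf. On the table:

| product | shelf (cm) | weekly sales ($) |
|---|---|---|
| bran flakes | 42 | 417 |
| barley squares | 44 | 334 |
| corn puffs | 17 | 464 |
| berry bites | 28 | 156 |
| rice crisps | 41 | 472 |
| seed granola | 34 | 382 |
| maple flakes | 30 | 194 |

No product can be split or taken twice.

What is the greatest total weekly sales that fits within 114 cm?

The ratio heuristic lands on corn puffs + rice crisps + seed granola (1318) but leaves 22 cm idle.
Replace seed granola with bran flakes: the trade gains 35 net, giving 1353 at 100 cm.

1353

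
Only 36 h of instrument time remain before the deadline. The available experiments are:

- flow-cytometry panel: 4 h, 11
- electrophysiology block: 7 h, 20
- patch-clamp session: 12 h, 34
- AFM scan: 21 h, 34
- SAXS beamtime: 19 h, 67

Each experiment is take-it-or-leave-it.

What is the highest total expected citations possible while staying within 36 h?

112

By expected citations per h: SAXS beamtime 3.53, electrophysiology block 2.86, patch-clamp session 2.83, flow-cytometry panel 2.75 lead.
Filling by ratio: flow-cytometry panel + electrophysiology block + SAXS beamtime for 98, with 6 h left unused.
Replace electrophysiology block with patch-clamp session: the trade gains 14 net, giving 112 at 35 h.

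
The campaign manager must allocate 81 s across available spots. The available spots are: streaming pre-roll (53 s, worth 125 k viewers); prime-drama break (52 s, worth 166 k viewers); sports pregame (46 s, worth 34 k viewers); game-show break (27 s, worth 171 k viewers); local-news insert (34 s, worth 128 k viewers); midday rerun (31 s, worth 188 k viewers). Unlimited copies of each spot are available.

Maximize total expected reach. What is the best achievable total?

513

Best packing: 3×game-show break — 81 s, 513 total.
No other feasible combination exceeds 513.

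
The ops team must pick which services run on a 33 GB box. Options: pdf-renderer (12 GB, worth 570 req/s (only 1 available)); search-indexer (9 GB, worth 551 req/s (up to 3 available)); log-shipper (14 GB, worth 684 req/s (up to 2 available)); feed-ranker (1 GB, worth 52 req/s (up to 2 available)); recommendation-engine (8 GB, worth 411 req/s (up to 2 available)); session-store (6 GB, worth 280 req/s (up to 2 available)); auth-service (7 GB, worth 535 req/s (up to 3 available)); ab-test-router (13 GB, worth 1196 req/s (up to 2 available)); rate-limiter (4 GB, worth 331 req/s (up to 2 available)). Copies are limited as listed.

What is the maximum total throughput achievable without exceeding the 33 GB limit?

2927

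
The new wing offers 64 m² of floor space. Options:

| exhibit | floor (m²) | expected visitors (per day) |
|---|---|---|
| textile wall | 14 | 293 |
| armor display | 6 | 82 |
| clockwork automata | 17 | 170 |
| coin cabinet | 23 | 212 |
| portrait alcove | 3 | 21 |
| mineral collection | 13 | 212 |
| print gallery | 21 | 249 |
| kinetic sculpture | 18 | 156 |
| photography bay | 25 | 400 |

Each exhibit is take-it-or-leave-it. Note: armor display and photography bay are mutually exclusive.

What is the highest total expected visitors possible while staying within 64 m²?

963

Textile wall + portrait alcove + print gallery + photography bay uses 63 of the 64 m² and totals 963.
That's the maximum — no feasible swap from here does better than 963.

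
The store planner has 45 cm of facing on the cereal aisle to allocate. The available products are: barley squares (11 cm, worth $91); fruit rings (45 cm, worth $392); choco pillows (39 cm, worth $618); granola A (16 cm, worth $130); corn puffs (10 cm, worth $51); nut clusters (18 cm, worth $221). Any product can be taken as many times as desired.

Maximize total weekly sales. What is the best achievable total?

618

By weekly sales per cm: choco pillows 15.85, nut clusters 12.28, fruit rings 8.71, barley squares 8.27 lead.
The ratio ordering already packs tightly: choco pillows, 39 cm, 618.
Every other selection either busts 45 cm or fails to beat 618.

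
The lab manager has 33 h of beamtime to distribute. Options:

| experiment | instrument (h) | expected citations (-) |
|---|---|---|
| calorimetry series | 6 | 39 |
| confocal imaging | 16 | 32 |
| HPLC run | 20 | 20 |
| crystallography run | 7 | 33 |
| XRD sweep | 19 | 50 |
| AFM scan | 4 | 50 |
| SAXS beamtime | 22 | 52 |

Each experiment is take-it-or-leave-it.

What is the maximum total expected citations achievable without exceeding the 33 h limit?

154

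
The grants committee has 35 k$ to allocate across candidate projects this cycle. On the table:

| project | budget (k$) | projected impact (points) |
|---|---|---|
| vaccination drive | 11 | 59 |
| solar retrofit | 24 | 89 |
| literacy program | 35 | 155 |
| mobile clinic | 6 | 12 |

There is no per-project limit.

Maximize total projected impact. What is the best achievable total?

177

Ranking by ratio (projected impact/k$): vaccination drive 5.36, literacy program 4.43, solar retrofit 3.71.
The ratio ordering already packs tightly: 3×vaccination drive, 33 k$, 177.
No other feasible combination exceeds 177.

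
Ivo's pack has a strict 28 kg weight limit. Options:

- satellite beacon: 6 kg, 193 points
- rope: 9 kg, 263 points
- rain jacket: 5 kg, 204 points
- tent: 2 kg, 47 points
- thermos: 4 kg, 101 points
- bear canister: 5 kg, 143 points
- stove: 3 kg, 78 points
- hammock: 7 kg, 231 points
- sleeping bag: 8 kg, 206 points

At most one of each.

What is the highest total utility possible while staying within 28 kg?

896

The ratio heuristic lands on satellite beacon + rope + rain jacket + hammock (891) but leaves 1 kg idle.
Dropping rope frees 9 kg; slotting in tent + bear canister + stove (10 kg) lifts the total to 896 at 28 kg.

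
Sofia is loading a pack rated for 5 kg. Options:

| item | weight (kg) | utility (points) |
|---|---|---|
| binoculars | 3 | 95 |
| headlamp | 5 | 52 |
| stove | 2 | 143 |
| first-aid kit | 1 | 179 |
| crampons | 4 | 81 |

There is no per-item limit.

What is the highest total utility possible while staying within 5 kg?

895

The ratio ordering already packs tightly: 5×first-aid kit, 5 kg, 895.
Nothing else within 5 kg beats 895.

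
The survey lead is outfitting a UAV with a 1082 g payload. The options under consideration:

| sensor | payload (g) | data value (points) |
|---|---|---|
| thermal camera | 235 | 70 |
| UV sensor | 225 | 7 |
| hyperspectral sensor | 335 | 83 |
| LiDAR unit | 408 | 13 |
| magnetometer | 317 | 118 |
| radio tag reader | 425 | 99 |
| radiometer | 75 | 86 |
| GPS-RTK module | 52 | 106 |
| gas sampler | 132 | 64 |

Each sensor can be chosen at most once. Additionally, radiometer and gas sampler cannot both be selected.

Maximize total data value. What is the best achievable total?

463

By data value per g: GPS-RTK module 2.04, radiometer 1.15, gas sampler 0.48, magnetometer 0.37 lead.
Best packing: thermal camera + hyperspectral sensor + magnetometer + radiometer + GPS-RTK module — 1014 g, 463 total.
No other feasible combination exceeds 463.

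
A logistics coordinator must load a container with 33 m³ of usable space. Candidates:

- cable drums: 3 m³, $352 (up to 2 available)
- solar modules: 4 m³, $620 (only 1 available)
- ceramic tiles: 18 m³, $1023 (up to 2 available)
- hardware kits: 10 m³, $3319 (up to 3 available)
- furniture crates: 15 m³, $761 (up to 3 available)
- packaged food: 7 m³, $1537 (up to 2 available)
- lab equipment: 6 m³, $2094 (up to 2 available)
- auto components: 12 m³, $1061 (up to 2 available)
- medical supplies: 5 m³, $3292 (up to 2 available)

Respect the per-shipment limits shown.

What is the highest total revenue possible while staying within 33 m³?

Hardware kits + 2×lab equipment + 2×medical supplies uses 32 of the 33 m³ and totals 14091.
No other feasible combination exceeds 14091.

14091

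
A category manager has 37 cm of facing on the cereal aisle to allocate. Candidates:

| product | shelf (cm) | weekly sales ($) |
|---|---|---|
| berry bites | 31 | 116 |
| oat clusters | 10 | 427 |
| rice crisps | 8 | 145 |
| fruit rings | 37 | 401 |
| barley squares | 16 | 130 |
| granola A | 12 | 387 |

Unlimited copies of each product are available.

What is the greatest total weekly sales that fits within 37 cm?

1281

Best packing: 3×oat clusters — 30 cm, 1281 total.
Nothing else within 37 cm beats 1281.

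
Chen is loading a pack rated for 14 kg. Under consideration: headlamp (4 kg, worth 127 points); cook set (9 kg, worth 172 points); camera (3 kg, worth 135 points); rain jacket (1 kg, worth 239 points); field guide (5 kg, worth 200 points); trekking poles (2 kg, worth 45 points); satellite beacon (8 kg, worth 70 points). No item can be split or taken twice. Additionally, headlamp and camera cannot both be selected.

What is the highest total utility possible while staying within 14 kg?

619

Best packing: camera + rain jacket + field guide + trekking poles — 11 kg, 619 total.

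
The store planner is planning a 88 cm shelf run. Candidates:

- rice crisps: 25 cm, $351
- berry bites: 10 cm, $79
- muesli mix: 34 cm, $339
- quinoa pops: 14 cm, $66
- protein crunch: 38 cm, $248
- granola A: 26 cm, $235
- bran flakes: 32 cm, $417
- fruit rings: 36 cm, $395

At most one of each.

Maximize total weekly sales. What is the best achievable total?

Ranking by ratio (weekly sales/cm): rice crisps 14.04, bran flakes 13.03, fruit rings 10.97.
Best packing: rice crisps + granola A + bran flakes — 83 cm, 1003 total.

1003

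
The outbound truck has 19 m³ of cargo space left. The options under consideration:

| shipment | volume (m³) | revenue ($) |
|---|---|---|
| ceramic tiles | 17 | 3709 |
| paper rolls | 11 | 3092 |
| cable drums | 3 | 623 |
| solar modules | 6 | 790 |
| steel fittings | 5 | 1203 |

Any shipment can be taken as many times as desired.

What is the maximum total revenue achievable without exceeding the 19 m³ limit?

4918

By revenue per m³: paper rolls 281.09, steel fittings 240.60, ceramic tiles 218.18 lead.
The ratio ordering already packs tightly: paper rolls + cable drums + steel fittings, 19 m³, 4918.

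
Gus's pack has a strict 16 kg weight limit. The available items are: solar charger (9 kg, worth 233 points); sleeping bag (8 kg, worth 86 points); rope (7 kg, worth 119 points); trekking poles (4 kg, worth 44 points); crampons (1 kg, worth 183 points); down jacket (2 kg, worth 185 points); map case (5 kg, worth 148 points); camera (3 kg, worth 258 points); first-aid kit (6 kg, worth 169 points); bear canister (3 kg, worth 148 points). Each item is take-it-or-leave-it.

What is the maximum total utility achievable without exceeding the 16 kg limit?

943

Ranking by ratio (utility/kg): crampons 183.00, down jacket 92.50, camera 86.00, bear canister 49.33.
Greedy by ratio would take crampons + down jacket + map case + camera + bear canister: 14 kg used, total 922.
Dropping map case frees 5 kg; slotting in first-aid kit (6 kg) lifts the total to 943 at 15 kg.
The closest alternative, crampons + down jacket + map case + camera + bear canister, reaches only 922.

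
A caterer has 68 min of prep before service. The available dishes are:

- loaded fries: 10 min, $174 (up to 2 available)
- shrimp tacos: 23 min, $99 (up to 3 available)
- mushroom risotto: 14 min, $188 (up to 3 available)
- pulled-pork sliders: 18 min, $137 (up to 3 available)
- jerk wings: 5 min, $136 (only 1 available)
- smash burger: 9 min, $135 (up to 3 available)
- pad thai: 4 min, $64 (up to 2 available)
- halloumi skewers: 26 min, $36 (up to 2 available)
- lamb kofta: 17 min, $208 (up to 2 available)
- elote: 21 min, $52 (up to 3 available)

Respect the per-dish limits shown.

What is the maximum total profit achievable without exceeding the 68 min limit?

1090

Density check — jerk wings 27.20, loaded fries 17.40, pad thai 16.00 are the best per min.
Greedy by ratio would take 2×loaded fries + jerk wings + 3×smash burger + 2×pad thai: 60 min used, total 1017.
Dropping smash burger frees 9 min; slotting in lamb kofta (17 min) lifts the total to 1090 at 68 min.
Every other selection either busts 68 min or exceeds an availability limit or fails to beat 1090.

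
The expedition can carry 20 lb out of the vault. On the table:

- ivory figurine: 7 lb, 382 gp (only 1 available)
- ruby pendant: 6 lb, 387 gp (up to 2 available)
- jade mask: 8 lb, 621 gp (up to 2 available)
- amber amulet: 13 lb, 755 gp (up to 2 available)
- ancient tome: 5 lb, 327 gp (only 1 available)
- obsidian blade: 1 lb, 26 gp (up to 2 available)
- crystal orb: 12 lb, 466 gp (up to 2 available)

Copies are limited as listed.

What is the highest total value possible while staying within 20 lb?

1395

Filling by ratio: 2×jade mask + 2×obsidian blade for 1294, with 2 lb left unused.
The 10 lb tied up in jade mask and 2×obsidian blade is better spent on 2×ruby pendant — total rises to 1395 (20 lb).
Every other selection either busts 20 lb or exceeds an availability limit or fails to beat 1395.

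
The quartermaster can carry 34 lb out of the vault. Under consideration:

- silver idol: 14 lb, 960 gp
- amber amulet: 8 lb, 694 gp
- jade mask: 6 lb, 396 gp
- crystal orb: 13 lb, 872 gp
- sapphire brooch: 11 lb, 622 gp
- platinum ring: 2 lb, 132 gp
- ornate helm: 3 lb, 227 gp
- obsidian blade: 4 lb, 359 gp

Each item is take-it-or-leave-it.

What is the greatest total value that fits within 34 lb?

2548

Ranking by ratio (value/lb): obsidian blade 89.75, amber amulet 86.75, ornate helm 75.67.
Taking the top-ratio items first gives silver idol + amber amulet + platinum ring + ornate helm + obsidian blade for 2372 (31 lb).
Dropping silver idol and platinum ring frees 16 lb; slotting in jade mask + crystal orb (19 lb) lifts the total to 2548 at 34 lb.
No other feasible combination exceeds 2548.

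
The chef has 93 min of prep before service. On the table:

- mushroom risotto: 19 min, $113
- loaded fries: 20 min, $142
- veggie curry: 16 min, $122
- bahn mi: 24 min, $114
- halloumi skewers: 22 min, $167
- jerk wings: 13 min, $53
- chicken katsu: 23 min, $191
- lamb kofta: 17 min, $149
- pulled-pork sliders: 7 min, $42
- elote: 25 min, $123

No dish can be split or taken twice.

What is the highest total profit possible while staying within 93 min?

691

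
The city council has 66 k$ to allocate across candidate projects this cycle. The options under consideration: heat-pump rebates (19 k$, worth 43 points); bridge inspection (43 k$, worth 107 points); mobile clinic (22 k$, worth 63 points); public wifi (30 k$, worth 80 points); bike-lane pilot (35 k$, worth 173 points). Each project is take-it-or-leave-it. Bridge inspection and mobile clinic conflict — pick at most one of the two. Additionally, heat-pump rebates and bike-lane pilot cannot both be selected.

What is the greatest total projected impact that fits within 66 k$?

Density check — bike-lane pilot 4.94, mobile clinic 2.86, public wifi 2.67, bridge inspection 2.49 are the best per k$.
Filling by ratio: mobile clinic + bike-lane pilot for 236, with 9 k$ left unused.
Replace mobile clinic with public wifi: the trade gains 17 net, giving 253 at 65 k$.
The spare 1 k$ is too small for any remaining project, and no feasible exchange beats 253.

253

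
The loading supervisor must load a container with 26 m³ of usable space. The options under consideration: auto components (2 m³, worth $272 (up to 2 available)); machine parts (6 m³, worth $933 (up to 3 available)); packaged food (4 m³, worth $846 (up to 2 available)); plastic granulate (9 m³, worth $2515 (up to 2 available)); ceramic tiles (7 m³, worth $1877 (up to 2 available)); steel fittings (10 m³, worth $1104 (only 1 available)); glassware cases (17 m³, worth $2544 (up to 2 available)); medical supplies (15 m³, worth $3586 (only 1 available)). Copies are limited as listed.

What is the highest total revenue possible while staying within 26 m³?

Ranking by ratio (revenue/m³): plastic granulate 279.44, ceramic tiles 268.14, medical supplies 239.07, packaged food 211.50.
Best packing: 2×plastic granulate + ceramic tiles — 25 m³, 6907 total.

6907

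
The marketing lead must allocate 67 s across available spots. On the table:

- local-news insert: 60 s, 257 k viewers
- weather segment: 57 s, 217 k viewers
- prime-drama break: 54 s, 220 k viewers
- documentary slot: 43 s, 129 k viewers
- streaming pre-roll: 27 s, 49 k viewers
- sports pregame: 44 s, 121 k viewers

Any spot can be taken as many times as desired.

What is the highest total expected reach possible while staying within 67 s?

Local-news insert uses 60 of the 67 s and totals 257.

257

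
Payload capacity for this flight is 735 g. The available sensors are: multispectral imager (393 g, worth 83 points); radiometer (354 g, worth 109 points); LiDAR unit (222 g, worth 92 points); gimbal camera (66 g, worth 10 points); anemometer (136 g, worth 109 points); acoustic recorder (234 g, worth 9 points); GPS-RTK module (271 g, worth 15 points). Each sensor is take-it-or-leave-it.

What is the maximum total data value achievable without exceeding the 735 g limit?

Density check — anemometer 0.80, LiDAR unit 0.41, radiometer 0.31, multispectral imager 0.21 are the best per g.
The ratio ordering already packs tightly: radiometer + LiDAR unit + anemometer, 712 g, 310.
The spare 23 g is too small for any remaining sensor, and no exchange beats 310.

310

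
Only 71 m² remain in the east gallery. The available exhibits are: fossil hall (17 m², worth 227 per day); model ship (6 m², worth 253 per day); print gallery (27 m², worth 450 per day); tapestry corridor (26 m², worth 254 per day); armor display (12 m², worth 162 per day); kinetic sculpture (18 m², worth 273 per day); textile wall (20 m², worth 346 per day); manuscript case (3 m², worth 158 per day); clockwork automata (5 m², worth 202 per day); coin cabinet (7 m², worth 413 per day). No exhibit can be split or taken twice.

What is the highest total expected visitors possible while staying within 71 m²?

1822

Best packing: model ship + print gallery + textile wall + manuscript case + clockwork automata + coin cabinet — 68 m², 1822 total.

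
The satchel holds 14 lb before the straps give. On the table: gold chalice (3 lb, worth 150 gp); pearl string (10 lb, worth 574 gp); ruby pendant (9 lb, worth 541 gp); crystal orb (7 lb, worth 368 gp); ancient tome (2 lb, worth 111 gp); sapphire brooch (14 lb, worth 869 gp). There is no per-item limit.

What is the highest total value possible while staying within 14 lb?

The ratio ordering already packs tightly: sapphire brooch, 14 lb, 869.
Nothing else within 14 lb beats 869.

869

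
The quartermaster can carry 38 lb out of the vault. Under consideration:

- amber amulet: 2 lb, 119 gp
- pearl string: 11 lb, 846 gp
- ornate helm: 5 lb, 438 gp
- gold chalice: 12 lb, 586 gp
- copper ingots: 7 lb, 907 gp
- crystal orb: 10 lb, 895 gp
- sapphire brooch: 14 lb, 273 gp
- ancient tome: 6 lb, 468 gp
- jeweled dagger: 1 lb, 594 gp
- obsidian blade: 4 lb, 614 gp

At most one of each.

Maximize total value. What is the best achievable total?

4294

A density-first pass picks amber amulet + ornate helm + copper ingots + crystal orb + ancient tome + jeweled dagger + obsidian blade — 4035 at 35 lb.
Replace amber amulet and ancient tome with pearl string: the trade gains 259 net, giving 4294 at 38 lb.
Next best is amber amulet + ornate helm + copper ingots + crystal orb + ancient tome + jeweled dagger + obsidian blade at 4035 (35 lb) — short by 259.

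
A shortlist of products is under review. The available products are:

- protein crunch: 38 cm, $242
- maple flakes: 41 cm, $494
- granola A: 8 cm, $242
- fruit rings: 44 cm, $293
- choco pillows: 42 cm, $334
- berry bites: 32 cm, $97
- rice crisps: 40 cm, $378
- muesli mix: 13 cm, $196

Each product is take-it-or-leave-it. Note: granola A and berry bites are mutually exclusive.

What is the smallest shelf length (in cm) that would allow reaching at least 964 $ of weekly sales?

87

Need the lightest bundle worth ≥ 964.
Taking protein crunch + maple flakes + granola A gives 978 (≥ 964) for 87 cm.
Below 87 cm the best achievable stays under 964.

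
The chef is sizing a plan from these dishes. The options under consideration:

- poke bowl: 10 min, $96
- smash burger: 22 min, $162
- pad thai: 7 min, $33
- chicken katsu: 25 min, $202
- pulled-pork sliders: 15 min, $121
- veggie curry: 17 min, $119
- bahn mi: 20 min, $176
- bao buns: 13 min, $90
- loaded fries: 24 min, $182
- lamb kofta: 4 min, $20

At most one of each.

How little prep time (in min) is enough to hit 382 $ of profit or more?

45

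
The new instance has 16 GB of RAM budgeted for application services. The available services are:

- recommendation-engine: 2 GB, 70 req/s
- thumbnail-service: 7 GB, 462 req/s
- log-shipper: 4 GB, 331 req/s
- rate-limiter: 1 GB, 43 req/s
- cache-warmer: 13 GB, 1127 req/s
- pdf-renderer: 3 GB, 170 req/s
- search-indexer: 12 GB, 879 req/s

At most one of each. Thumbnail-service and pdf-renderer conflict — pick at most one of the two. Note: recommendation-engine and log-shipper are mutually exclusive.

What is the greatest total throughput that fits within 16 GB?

Cache-warmer + pdf-renderer uses 16 of the 16 GB and totals 1297.

1297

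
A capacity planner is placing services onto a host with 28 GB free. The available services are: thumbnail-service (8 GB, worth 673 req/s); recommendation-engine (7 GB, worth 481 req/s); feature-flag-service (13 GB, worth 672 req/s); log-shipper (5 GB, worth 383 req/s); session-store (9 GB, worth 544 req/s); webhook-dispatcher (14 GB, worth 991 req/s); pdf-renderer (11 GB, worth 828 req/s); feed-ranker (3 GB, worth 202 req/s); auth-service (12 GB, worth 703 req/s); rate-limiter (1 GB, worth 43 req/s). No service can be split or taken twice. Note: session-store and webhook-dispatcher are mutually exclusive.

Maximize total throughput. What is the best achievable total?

2129

By throughput per GB: thumbnail-service 84.12, log-shipper 76.60, pdf-renderer 75.27, webhook-dispatcher 70.79 lead.
Thumbnail-service + log-shipper + pdf-renderer + feed-ranker + rate-limiter uses 28 of the 28 GB and totals 2129.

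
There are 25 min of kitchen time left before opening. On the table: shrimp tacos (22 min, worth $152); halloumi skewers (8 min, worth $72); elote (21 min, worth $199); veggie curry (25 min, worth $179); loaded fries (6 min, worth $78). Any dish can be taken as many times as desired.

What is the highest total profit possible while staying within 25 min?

4×loaded fries uses 24 of the 25 min and totals 312.
The spare 1 min is too small for any remaining dish, and no exchange beats 312.

312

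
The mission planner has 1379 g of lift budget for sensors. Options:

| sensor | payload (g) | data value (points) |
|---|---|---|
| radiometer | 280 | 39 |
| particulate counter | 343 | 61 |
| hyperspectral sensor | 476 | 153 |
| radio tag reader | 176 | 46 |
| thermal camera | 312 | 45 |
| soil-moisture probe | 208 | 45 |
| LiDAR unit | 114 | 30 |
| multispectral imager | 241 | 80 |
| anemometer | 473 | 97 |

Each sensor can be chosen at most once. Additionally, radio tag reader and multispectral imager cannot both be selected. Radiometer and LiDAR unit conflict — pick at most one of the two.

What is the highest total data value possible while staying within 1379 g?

360

By data value per g: multispectral imager 0.33, hyperspectral sensor 0.32, LiDAR unit 0.26, radio tag reader 0.26 lead.
Best packing: hyperspectral sensor + LiDAR unit + multispectral imager + anemometer — 1304 g, 360 total.
The spare 75 g is too small for any remaining sensor, and no feasible exchange beats 360.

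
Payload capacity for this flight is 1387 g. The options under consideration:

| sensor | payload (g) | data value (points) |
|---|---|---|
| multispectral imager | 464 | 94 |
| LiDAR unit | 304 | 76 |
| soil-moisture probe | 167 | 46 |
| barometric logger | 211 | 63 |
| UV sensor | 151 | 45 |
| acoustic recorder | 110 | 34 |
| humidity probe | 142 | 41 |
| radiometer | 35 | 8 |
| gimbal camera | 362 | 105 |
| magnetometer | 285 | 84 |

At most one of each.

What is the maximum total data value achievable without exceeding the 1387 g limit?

Filling by ratio: barometric logger + UV sensor + acoustic recorder + humidity probe + radiometer + gimbal camera + magnetometer for 380, with 91 g left unused.
Dropping acoustic recorder frees 110 g; slotting in soil-moisture probe (167 g) lifts the total to 392 at 1353 g.

392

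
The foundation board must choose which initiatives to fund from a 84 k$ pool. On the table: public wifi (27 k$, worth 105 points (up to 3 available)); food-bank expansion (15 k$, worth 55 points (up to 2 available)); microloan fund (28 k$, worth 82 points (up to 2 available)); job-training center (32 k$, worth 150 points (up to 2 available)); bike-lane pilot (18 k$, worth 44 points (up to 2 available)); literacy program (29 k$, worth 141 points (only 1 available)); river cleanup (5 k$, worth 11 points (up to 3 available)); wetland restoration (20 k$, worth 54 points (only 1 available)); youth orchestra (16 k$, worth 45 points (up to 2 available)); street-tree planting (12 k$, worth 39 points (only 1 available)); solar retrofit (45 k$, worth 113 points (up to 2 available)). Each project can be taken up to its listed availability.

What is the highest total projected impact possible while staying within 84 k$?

Taking the top-ratio projects first gives food-bank expansion + job-training center + literacy program + river cleanup for 357 (81 k$).
Dropping literacy program frees 29 k$; slotting in job-training center (32 k$) lifts the total to 366 at 84 k$.
Every other selection either busts 84 k$ or exceeds an availability limit or fails to beat 366.

366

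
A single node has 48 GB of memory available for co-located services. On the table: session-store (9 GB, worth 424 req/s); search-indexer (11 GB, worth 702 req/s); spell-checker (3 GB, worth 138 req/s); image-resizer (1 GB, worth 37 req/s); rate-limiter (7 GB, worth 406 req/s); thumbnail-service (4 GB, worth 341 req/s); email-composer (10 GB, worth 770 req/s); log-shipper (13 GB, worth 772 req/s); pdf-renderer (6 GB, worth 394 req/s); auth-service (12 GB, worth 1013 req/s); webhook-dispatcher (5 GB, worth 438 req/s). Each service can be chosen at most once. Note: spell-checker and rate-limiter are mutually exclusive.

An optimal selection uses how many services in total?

6

Optimal total is 3658.
For example search-indexer + thumbnail-service + email-composer + pdf-renderer + auth-service + webhook-dispatcher achieves it, using 48 GB.
All optima have 6 services.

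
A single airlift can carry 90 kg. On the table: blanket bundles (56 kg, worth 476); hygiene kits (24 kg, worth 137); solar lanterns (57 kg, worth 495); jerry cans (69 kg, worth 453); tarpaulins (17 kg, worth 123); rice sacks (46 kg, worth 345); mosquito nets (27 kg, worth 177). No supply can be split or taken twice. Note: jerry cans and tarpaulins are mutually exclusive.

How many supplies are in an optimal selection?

2

The maximum people served within 90 kg is 672.
solar lanterns + mosquito nets hits 672 at 84 kg.
All optima have 2 supplies.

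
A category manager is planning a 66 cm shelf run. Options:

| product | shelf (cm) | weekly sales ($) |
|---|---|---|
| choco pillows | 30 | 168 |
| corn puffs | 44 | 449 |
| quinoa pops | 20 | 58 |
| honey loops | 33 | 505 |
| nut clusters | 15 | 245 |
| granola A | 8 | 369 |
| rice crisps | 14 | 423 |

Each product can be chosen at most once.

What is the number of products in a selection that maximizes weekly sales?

3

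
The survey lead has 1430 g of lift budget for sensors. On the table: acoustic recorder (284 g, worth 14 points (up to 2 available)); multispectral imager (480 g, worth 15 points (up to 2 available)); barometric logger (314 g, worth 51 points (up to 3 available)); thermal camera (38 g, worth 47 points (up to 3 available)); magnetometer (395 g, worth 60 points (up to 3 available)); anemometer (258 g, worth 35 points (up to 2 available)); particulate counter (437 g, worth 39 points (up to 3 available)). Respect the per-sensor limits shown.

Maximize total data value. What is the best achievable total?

338

A density-first pass picks 3×barometric logger + 3×thermal camera + anemometer — 329 at 1314 g.
Dropping barometric logger frees 314 g; slotting in magnetometer (395 g) lifts the total to 338 at 1395 g.
Every other selection either busts 1430 g or exceeds an availability limit or fails to beat 338.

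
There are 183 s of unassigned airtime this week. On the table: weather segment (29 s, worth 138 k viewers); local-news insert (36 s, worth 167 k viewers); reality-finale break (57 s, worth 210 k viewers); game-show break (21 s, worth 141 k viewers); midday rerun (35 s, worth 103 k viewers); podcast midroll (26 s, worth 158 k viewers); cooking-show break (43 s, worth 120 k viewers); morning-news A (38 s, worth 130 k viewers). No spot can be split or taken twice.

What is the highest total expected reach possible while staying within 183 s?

814

Ranking by ratio (expected reach/s): game-show break 6.71, podcast midroll 6.08, weather segment 4.76, local-news insert 4.64.
Taking weather segment + local-news insert + reality-finale break + game-show break + podcast midroll: 169 s used, 814 in expected reach.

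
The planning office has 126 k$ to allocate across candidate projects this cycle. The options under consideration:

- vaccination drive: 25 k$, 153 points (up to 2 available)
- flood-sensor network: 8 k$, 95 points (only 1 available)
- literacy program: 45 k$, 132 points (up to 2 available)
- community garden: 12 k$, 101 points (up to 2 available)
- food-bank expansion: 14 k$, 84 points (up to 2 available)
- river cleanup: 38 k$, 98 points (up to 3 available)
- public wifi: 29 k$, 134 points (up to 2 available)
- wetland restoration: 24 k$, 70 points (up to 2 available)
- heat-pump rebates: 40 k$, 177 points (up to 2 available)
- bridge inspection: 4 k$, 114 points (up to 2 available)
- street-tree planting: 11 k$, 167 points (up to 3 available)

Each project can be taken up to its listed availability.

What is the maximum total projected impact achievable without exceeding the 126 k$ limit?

1347

The ratio heuristic lands on 2×vaccination drive + flood-sensor network + 2×community garden + 2×bridge inspection + 3×street-tree planting (1332) but leaves 3 k$ idle.
Replace vaccination drive with 2×food-bank expansion: the trade gains 15 net, giving 1347 at 126 k$.
No other feasible combination exceeds 1347.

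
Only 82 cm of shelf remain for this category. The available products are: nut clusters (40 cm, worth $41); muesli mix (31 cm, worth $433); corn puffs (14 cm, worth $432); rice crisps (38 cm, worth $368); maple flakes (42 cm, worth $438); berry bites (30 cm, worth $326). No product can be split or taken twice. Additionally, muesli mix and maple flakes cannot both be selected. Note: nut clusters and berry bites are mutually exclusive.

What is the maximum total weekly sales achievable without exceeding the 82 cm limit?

1191

Muesli mix + corn puffs + berry bites uses 75 of the 82 cm and totals 1191.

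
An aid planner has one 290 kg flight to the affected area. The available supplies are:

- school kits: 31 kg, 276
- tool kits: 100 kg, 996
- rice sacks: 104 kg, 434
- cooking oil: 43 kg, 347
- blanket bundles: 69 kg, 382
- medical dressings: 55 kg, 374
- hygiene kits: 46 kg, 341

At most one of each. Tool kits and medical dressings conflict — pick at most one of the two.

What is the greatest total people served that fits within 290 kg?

Taking school kits + tool kits + cooking oil + blanket bundles + hygiene kits: 289 kg used, 2342 in people served.
Next best is tool kits + cooking oil + blanket bundles + hygiene kits at 2066 (258 kg) — short by 276.

2342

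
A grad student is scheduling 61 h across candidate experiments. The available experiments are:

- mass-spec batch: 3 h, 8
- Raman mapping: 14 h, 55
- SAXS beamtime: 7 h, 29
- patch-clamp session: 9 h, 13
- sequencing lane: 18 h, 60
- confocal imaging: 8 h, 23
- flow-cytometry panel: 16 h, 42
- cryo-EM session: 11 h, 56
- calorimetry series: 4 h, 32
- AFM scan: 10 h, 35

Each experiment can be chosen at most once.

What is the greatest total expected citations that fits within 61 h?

246

Ranking by ratio (expected citations/h): calorimetry series 8.00, cryo-EM session 5.09, SAXS beamtime 4.14, Raman mapping 3.93.
Filling by ratio: mass-spec batch + Raman mapping + SAXS beamtime + confocal imaging + cryo-EM session + calorimetry series + AFM scan for 238, with 4 h left unused.
Dropping SAXS beamtime and confocal imaging frees 15 h; slotting in sequencing lane (18 h) lifts the total to 246 at 60 h.
Every other selection either busts 61 h or fails to beat 246.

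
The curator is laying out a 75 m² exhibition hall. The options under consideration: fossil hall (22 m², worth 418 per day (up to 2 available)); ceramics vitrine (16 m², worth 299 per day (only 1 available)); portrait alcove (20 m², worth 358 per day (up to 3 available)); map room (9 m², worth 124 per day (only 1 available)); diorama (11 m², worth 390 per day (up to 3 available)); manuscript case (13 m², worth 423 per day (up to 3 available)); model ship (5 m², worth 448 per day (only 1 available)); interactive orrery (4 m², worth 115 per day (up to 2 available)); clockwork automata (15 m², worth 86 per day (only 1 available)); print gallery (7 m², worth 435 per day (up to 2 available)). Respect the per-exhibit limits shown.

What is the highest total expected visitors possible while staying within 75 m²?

A density-first pass picks 3×diorama + manuscript case + model ship + 2×interactive orrery + 2×print gallery — 3141 at 73 m².
Dropping diorama frees 11 m²; slotting in manuscript case (13 m²) lifts the total to 3174 at 75 m².

3174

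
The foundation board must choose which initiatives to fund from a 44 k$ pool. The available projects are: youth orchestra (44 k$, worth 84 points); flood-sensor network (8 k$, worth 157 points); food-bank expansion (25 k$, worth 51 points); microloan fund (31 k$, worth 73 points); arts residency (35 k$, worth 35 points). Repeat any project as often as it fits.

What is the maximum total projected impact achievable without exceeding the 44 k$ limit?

785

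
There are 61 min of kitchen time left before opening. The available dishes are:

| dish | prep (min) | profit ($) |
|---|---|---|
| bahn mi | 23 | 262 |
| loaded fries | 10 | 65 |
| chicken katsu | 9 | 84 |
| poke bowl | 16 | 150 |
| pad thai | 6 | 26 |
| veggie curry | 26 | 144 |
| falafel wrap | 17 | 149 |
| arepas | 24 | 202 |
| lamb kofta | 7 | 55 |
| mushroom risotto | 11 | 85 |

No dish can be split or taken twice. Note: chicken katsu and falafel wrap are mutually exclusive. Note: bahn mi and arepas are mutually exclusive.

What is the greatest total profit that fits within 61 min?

A density-first pass picks bahn mi + chicken katsu + poke bowl + pad thai + lamb kofta — 577 at 61 min.
The 13 min tied up in pad thai and lamb kofta is better spent on mushroom risotto — total rises to 581 (59 min).

581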